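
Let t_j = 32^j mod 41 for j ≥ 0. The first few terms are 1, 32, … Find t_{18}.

t_0 = 1,  t_1 = 32,  t_2 = 40,  t_3 = 9,  t_4 = 1.
Since t_4 = t_0 = 1, the sequence is periodic with period 4.
(18 - 0) mod 4 = 2, so t_{18} = t_2 = 40.

40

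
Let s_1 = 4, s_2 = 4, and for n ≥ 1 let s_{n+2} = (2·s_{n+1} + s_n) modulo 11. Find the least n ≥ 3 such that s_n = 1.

Listing terms: s_1 = 4, s_2 = 4, s_3 = 1, s_4 = 6, s_5 = 2, s_6 = 10, s_7 = 0, s_8 = 10, s_9 = 9, s_{10} = 6, s_{11} = 10, s_{12} = 4, s_{13} = 7, s_{14} = 7, s_{15} = 10, s_{16} = 5, s_{17} = 9, s_{18} = 1, s_{19} = 0, s_{20} = 1, s_{21} = 2, s_{22} = 5, s_{23} = 1, s_{24} = 7, s_{25} = 4, s_{26} = 4.
The sequence repeats with period 24.
The value 1 first appears (with n ≥ 3) at s_3.

3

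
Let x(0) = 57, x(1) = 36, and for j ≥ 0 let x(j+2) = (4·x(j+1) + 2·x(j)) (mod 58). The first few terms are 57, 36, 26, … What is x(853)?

x(0) = 57,  x(1) = 36,  x(2) = 26,  x(3) = 2,  x(4) = 2,  x(5) = 12,  x(6) = 52,  x(7) = 0,  x(8) = 46,  x(9) = 10,  x(10) = 16,  x(11) = 26,  x(12) = 20,  x(13) = 16,  x(14) = 46,  x(15) = 42,  x(16) = 28,  x(17) = 22,  x(18) = 28,  x(19) = 40,  x(20) = 42,  x(21) = 16,  x(22) = 32,  x(23) = 44,  x(24) = 8,  x(25) = 4,  x(26) = 32,  x(27) = 20,  x(28) = 28,  x(29) = 36,  x(30) = 26.
Since (x(29), x(30)) = (x(1), x(2)) = (36, 26) (two consecutive terms determine the rest), the sequence is eventually periodic: after a pre-period of length 1 it cycles with period 28.
For j ≥ 1, x(j) depends only on (j - 1) mod 28. (853 - 1) mod 28 = 12, so x(853) = x(13) = 16.

16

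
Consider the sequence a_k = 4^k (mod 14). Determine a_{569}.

Listing terms: a_1 = 4,  a_2 = 2,  a_3 = 8,  a_4 = 4.
The sequence repeats with period 3.
(569 - 1) mod 3 = 1, so a_{569} = a_2 = 2.

2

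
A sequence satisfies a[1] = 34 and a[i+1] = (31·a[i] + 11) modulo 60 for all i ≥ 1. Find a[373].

a[1] = 34; a[2] = 45; a[3] = 26; a[4] = 37; a[5] = 18; a[6] = 29; a[7] = 10; a[8] = 21; a[9] = 2; a[10] = 13; a[11] = 54; a[12] = 5; a[13] = 46; a[14] = 57; a[15] = 38; a[16] = 49; a[17] = 30; a[18] = 41; a[19] = 22; a[20] = 33; a[21] = 14; a[22] = 25; a[23] = 6; a[24] = 17; a[25] = 58; a[26] = 9; a[27] = 50; a[28] = 1; a[29] = 42; a[30] = 53; a[31] = 34.
The sequence repeats with period 30.
(373 - 1) mod 30 = 12, so a[373] = a[13] = 46.

46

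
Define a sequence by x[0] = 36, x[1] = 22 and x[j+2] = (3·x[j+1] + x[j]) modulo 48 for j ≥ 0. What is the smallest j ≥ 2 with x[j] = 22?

13

Computing terms: x[0] = 36,  x[1] = 22,  x[2] = 6,  x[3] = 40,  x[4] = 30,  x[5] = 34,  x[6] = 36,  x[7] = 46,  x[8] = 30,  x[9] = 40,  x[10] = 6,  x[11] = 10,  x[12] = 36,  x[13] = 22.
Since (x[12], x[13]) = (x[0], x[1]) = (36, 22) (two consecutive terms determine the rest), the sequence is periodic with period 12.
The value 22 next appears (with j ≥ 2) at x[13].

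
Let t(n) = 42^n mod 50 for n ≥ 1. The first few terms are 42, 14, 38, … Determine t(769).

22

Computing terms: t(1) = 42; t(2) = 14; t(3) = 38; t(4) = 46; t(5) = 32; t(6) = 44; t(7) = 48; t(8) = 16; t(9) = 22; t(10) = 24; t(11) = 8; t(12) = 36; t(13) = 12; t(14) = 4; t(15) = 18; t(16) = 6; t(17) = 2; t(18) = 34; t(19) = 28; t(20) = 26; t(21) = 42.
The sequence repeats with period 20.
So t(769) = t(1 + ((769-1) mod 20)) = t(9) = 22.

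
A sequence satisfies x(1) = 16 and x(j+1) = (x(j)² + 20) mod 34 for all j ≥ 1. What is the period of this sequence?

Computing terms: x(1) = 16, x(2) = 4, x(3) = 2, x(4) = 24, x(5) = 18, x(6) = 4.
Since x(6) = x(2) = 4, the sequence is eventually periodic: after a pre-period of length 1 it cycles with period 4.

4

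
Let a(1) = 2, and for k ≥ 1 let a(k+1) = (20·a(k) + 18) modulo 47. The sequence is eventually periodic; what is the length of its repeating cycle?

We have a(1) = 2,  a(2) = 11,  a(3) = 3,  a(4) = 31,  a(5) = 27,  a(6) = 41,  a(7) = 39,  a(8) = 46,  a(9) = 45,  a(10) = 25,  a(11) = 1,  a(12) = 38,  a(13) = 26,  a(14) = 21,  a(15) = 15,  a(16) = 36,  a(17) = 33,  a(18) = 20,  a(19) = 42,  a(20) = 12,  a(21) = 23,  a(22) = 8,  a(23) = 37,  a(24) = 6,  a(25) = 44,  a(26) = 5,  a(27) = 24,  a(28) = 28,  a(29) = 14,  a(30) = 16,  a(31) = 9,  a(32) = 10,  a(33) = 30,  a(34) = 7,  a(35) = 17,  a(36) = 29,  a(37) = 34,  a(38) = 40,  a(39) = 19,  a(40) = 22,  a(41) = 35,  a(42) = 13,  a(43) = 43,  a(44) = 32,  a(45) = 0,  a(46) = 18,  a(47) = 2.
The sequence repeats with period 46.

46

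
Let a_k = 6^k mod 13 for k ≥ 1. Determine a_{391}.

7

Listing terms: a_1 = 6, a_2 = 10, a_3 = 8, a_4 = 9, a_5 = 2, a_6 = 12, a_7 = 7, a_8 = 3, a_9 = 5, a_{10} = 4, a_{11} = 11, a_{12} = 1, a_{13} = 6.
Since a_{13} = a_1 = 6, the sequence is periodic with period 12.
So a_{391} = a_{1 + ((391-1) mod 12)} = a_7 = 7.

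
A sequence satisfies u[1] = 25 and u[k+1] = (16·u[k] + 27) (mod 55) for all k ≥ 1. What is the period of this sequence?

u[1] = 25, u[2] = 42, u[3] = 39, u[4] = 46, u[5] = 48, u[6] = 25.
The sequence repeats with period 5.

5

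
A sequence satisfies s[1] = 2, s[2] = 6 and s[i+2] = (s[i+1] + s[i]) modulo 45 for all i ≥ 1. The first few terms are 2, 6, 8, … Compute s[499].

Listing terms: s[1] = 2, s[2] = 6, s[3] = 8, s[4] = 14, s[5] = 22, s[6] = 36, s[7] = 13, s[8] = 4, s[9] = 17, s[10] = 21, s[11] = 38, s[12] = 14, s[13] = 7, s[14] = 21, s[15] = 28, s[16] = 4, s[17] = 32, s[18] = 36, s[19] = 23, s[20] = 14, s[21] = 37, s[22] = 6, s[23] = 43, s[24] = 4, s[25] = 2, s[26] = 6.
Since (s[25], s[26]) = (s[1], s[2]) = (2, 6) (two consecutive terms determine the rest), the sequence is periodic with period 24.
(499 - 1) mod 24 = 18, so s[499] = s[19] = 23.

23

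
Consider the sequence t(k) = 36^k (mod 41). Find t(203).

39

t(1) = 36,  t(2) = 25,  t(3) = 39,  t(4) = 10,  t(5) = 32,  t(6) = 4,  t(7) = 21,  t(8) = 18,  t(9) = 33,  t(10) = 40,  t(11) = 5,  t(12) = 16,  t(13) = 2,  t(14) = 31,  t(15) = 9,  t(16) = 37,  t(17) = 20,  t(18) = 23,  t(19) = 8,  t(20) = 1,  t(21) = 36.
Since t(21) = t(1) = 36, the sequence is periodic with period 20.
So t(203) = t(1 + ((203-1) mod 20)) = t(3) = 39.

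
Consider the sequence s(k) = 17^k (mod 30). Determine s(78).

We have s(0) = 1; s(1) = 17; s(2) = 19; s(3) = 23; s(4) = 1.
Since s(4) = s(0) = 1, the sequence is periodic with period 4.
(78 - 0) mod 4 = 2, so s(78) = s(2) = 19.

19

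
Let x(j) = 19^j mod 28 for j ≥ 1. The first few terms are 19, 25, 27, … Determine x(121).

x(1) = 19, x(2) = 25, x(3) = 27, x(4) = 9, x(5) = 3, x(6) = 1, x(7) = 19.
The sequence repeats with period 6.
(121 - 1) mod 6 = 0, so x(121) = x(1) = 19.

19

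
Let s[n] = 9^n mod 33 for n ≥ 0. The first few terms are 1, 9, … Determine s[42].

15

Listing terms: s[0] = 1; s[1] = 9; s[2] = 15; s[3] = 3; s[4] = 27; s[5] = 12; s[6] = 9.
Since s[6] = s[1] = 9, the sequence is eventually periodic: after a pre-period of length 1 it cycles with period 5.
For n ≥ 1, s[n] depends only on (n - 1) mod 5. (42 - 1) mod 5 = 1, so s[42] = s[2] = 15.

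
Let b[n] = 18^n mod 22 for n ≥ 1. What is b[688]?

Computing terms: b[1] = 18; b[2] = 16; b[3] = 2; b[4] = 14; b[5] = 10; b[6] = 4; b[7] = 6; b[8] = 20; b[9] = 8; b[10] = 12; b[11] = 18.
The sequence repeats with period 10.
So b[688] = b[1 + ((688-1) mod 10)] = b[8] = 20.

20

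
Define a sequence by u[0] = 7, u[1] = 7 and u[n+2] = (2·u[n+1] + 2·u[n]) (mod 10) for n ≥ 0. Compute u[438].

6

We have u[0] = 7,  u[1] = 7,  u[2] = 8,  u[3] = 0,  u[4] = 6,  u[5] = 2,  u[6] = 6,  u[7] = 6,  u[8] = 4,  u[9] = 0,  u[10] = 8,  u[11] = 6,  u[12] = 8,  u[13] = 8,  u[14] = 2,  u[15] = 0,  u[16] = 4,  u[17] = 8,  u[18] = 4,  u[19] = 4,  u[20] = 6,  u[21] = 0,  u[22] = 2,  u[23] = 4,  u[24] = 2,  u[25] = 2,  u[26] = 8,  u[27] = 0.
Since (u[26], u[27]) = (u[2], u[3]) = (8, 0) (two consecutive terms determine the rest), the sequence is eventually periodic: after a pre-period of length 2 it cycles with period 24.
For n ≥ 2, u[n] depends only on (n - 2) mod 24. (438 - 2) mod 24 = 4, so u[438] = u[6] = 6.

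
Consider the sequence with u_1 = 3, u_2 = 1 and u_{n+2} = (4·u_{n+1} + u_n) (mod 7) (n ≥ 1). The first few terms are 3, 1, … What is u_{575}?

Computing terms: u_1 = 3; u_2 = 1; u_3 = 0; u_4 = 1; u_5 = 4; u_6 = 3; u_7 = 2; u_8 = 4; u_9 = 4; u_{10} = 6; u_{11} = 0; u_{12} = 6; u_{13} = 3; u_{14} = 4; u_{15} = 5; u_{16} = 3; u_{17} = 3; u_{18} = 1.
Since (u_{17}, u_{18}) = (u_1, u_2) = (3, 1) (two consecutive terms determine the rest), the sequence is periodic with period 16.
(575 - 1) mod 16 = 14, so u_{575} = u_{15} = 5.

5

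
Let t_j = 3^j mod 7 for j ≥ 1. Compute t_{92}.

t_1 = 3,  t_2 = 2,  t_3 = 6,  t_4 = 4,  t_5 = 5,  t_6 = 1,  t_7 = 3.
Since t_7 = t_1 = 3, the sequence is periodic with period 6.
(92 - 1) mod 6 = 1, so t_{92} = t_2 = 2.

2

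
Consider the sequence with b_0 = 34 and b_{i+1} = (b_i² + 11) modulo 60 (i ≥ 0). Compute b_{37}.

b_0 = 34,  b_1 = 27,  b_2 = 20,  b_3 = 51,  b_4 = 32,  b_5 = 15,  b_6 = 56,  b_7 = 27.
Since b_7 = b_1 = 27, the sequence is eventually periodic: after a pre-period of length 1 it cycles with period 6.
For i ≥ 1, b_i depends only on (i - 1) mod 6. (37 - 1) mod 6 = 0, so b_{37} = b_1 = 27.

27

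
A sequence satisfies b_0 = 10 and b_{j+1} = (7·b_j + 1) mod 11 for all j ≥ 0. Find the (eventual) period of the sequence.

Computing terms: b_0 = 10; b_1 = 5; b_2 = 3; b_3 = 0; b_4 = 1; b_5 = 8; b_6 = 2; b_7 = 4; b_8 = 7; b_9 = 6; b_{10} = 10.
Since b_{10} = b_0 = 10, the sequence is periodic with period 10.

10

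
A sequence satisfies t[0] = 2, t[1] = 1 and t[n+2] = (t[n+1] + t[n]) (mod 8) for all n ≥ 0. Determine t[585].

Listing terms: t[0] = 2; t[1] = 1; t[2] = 3; t[3] = 4; t[4] = 7; t[5] = 3; t[6] = 2; t[7] = 5; t[8] = 7; t[9] = 4; t[10] = 3; t[11] = 7; t[12] = 2; t[13] = 1.
The sequence repeats with period 12.
So t[585] = t[0 + ((585-0) mod 12)] = t[9] = 4.

4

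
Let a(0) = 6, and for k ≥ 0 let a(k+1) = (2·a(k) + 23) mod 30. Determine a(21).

We have a(0) = 6; a(1) = 5; a(2) = 3; a(3) = 29; a(4) = 21; a(5) = 5.
Since a(5) = a(1) = 5, the sequence is eventually periodic: after a pre-period of length 1 it cycles with period 4.
For k ≥ 1, a(k) depends only on (k - 1) mod 4. (21 - 1) mod 4 = 0, so a(21) = a(1) = 5.

5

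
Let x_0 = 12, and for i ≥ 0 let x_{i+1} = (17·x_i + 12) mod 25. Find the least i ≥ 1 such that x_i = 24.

Listing terms: x_0 = 12, x_1 = 16, x_2 = 9, x_3 = 15, x_4 = 17, x_5 = 1, x_6 = 4, x_7 = 5, x_8 = 22, x_9 = 11, x_{10} = 24, x_{11} = 20, x_{12} = 2, x_{13} = 21, x_{14} = 19, x_{15} = 10, x_{16} = 7, x_{17} = 6, x_{18} = 14, x_{19} = 0, x_{20} = 12.
Since x_{20} = x_0 = 12, the sequence is periodic with period 20.
The value 24 first appears (with i ≥ 1) at x_{10}.

10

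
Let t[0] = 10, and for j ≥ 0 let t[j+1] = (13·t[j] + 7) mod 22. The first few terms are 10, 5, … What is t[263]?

19

t[0] = 10, t[1] = 5, t[2] = 6, t[3] = 19, t[4] = 12, t[5] = 9, t[6] = 14, t[7] = 13, t[8] = 0, t[9] = 7, t[10] = 10.
Since t[10] = t[0] = 10, the sequence is periodic with period 10.
So t[263] = t[0 + ((263-0) mod 10)] = t[3] = 19.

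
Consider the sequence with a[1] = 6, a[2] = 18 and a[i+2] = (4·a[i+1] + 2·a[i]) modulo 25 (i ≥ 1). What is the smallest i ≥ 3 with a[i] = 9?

We have a[1] = 6; a[2] = 18; a[3] = 9; a[4] = 22; a[5] = 6; a[6] = 18.
The sequence repeats with period 4.
The value 9 first appears (with i ≥ 3) at a[3].

3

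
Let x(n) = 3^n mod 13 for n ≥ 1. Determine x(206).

9

Computing terms: x(1) = 3; x(2) = 9; x(3) = 1; x(4) = 3.
The sequence repeats with period 3.
(206 - 1) mod 3 = 1, so x(206) = x(2) = 9.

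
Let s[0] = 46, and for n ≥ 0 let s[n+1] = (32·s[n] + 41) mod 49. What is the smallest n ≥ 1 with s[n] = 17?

Listing terms: s[0] = 46,  s[1] = 43,  s[2] = 45,  s[3] = 11,  s[4] = 1,  s[5] = 24,  s[6] = 25,  s[7] = 8,  s[8] = 3,  s[9] = 39,  s[10] = 15,  s[11] = 31,  s[12] = 4,  s[13] = 22,  s[14] = 10,  s[15] = 18,  s[16] = 29,  s[17] = 38,  s[18] = 32,  s[19] = 36,  s[20] = 17,  s[21] = 46.
The sequence repeats with period 21.
The value 17 first appears (with n ≥ 1) at s[20].

20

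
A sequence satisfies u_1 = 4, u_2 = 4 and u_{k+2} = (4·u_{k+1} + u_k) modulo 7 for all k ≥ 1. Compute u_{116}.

Listing terms: u_1 = 4; u_2 = 4; u_3 = 6; u_4 = 0; u_5 = 6; u_6 = 3; u_7 = 4; u_8 = 5; u_9 = 3; u_{10} = 3; u_{11} = 1; u_{12} = 0; u_{13} = 1; u_{14} = 4; u_{15} = 3; u_{16} = 2; u_{17} = 4; u_{18} = 4.
The sequence repeats with period 16.
So u_{116} = u_{1 + ((116-1) mod 16)} = u_4 = 0.

0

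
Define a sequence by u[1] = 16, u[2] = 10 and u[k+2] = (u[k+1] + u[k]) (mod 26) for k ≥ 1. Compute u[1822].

10

Computing terms: u[1] = 16; u[2] = 10; u[3] = 0; u[4] = 10; u[5] = 10; u[6] = 20; u[7] = 4; u[8] = 24; u[9] = 2; u[10] = 0; u[11] = 2; u[12] = 2; u[13] = 4; u[14] = 6; u[15] = 10; u[16] = 16; u[17] = 0; u[18] = 16; u[19] = 16; u[20] = 6; u[21] = 22; u[22] = 2; u[23] = 24; u[24] = 0; u[25] = 24; u[26] = 24; u[27] = 22; u[28] = 20; u[29] = 16; u[30] = 10.
Since (u[29], u[30]) = (u[1], u[2]) = (16, 10) (two consecutive terms determine the rest), the sequence is periodic with period 28.
So u[1822] = u[1 + ((1822-1) mod 28)] = u[2] = 10.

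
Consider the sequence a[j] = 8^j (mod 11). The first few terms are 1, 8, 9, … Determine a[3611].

8

Listing terms: a[0] = 1, a[1] = 8, a[2] = 9, a[3] = 6, a[4] = 4, a[5] = 10, a[6] = 3, a[7] = 2, a[8] = 5, a[9] = 7, a[10] = 1.
Since a[10] = a[0] = 1, the sequence is periodic with period 10.
(3611 - 0) mod 10 = 1, so a[3611] = a[1] = 8.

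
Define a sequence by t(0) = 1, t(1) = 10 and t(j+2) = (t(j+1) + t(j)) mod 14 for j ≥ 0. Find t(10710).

Listing terms: t(0) = 1; t(1) = 10; t(2) = 11; t(3) = 7; t(4) = 4; t(5) = 11; t(6) = 1; t(7) = 12; t(8) = 13; t(9) = 11; t(10) = 10; t(11) = 7; t(12) = 3; t(13) = 10; t(14) = 13; t(15) = 9; t(16) = 8; t(17) = 3; t(18) = 11; t(19) = 0; t(20) = 11; t(21) = 11; t(22) = 8; t(23) = 5; t(24) = 13; t(25) = 4; t(26) = 3; t(27) = 7; t(28) = 10; t(29) = 3; t(30) = 13; t(31) = 2; t(32) = 1; t(33) = 3; t(34) = 4; t(35) = 7; t(36) = 11; t(37) = 4; t(38) = 1; t(39) = 5; t(40) = 6; t(41) = 11; t(42) = 3; t(43) = 0; t(44) = 3; t(45) = 3; t(46) = 6; t(47) = 9; t(48) = 1; t(49) = 10.
The sequence repeats with period 48.
(10710 - 0) mod 48 = 6, so t(10710) = t(6) = 1.

1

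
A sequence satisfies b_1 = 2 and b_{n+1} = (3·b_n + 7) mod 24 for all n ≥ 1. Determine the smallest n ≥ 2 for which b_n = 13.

2

Computing terms: b_1 = 2,  b_2 = 13,  b_3 = 22,  b_4 = 1,  b_5 = 10,  b_6 = 13.
Since b_6 = b_2 = 13, the sequence is eventually periodic: after a pre-period of length 1 it cycles with period 4.
The value 13 first appears (with n ≥ 2) at b_2.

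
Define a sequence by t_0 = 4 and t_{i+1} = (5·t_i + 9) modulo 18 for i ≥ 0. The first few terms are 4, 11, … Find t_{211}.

Listing terms: t_0 = 4; t_1 = 11; t_2 = 10; t_3 = 5; t_4 = 16; t_5 = 17; t_6 = 4.
Since t_6 = t_0 = 4, the sequence is periodic with period 6.
So t_{211} = t_{0 + ((211-0) mod 6)} = t_1 = 11.

11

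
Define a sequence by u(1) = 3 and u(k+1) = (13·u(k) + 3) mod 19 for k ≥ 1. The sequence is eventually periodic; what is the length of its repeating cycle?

18

u(1) = 3, u(2) = 4, u(3) = 17, u(4) = 15, u(5) = 8, u(6) = 12, u(7) = 7, u(8) = 18, u(9) = 9, u(10) = 6, u(11) = 5, u(12) = 11, u(13) = 13, u(14) = 1, u(15) = 16, u(16) = 2, u(17) = 10, u(18) = 0, u(19) = 3.
The sequence repeats with period 18.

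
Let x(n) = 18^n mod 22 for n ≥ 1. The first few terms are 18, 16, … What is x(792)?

We have x(1) = 18,  x(2) = 16,  x(3) = 2,  x(4) = 14,  x(5) = 10,  x(6) = 4,  x(7) = 6,  x(8) = 20,  x(9) = 8,  x(10) = 12,  x(11) = 18.
Since x(11) = x(1) = 18, the sequence is periodic with period 10.
So x(792) = x(1 + ((792-1) mod 10)) = x(2) = 16.

16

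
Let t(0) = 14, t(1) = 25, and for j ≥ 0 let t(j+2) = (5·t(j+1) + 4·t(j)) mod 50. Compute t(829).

5

Computing terms: t(0) = 14,  t(1) = 25,  t(2) = 31,  t(3) = 5,  t(4) = 49,  t(5) = 15,  t(6) = 21,  t(7) = 15,  t(8) = 9,  t(9) = 5,  t(10) = 11,  t(11) = 25,  t(12) = 19,  t(13) = 45,  t(14) = 1,  t(15) = 35,  t(16) = 29,  t(17) = 35,  t(18) = 41,  t(19) = 45,  t(20) = 39,  t(21) = 25,  t(22) = 31.
Since (t(21), t(22)) = (t(1), t(2)) = (25, 31) (two consecutive terms determine the rest), the sequence is eventually periodic: after a pre-period of length 1 it cycles with period 20.
For j ≥ 1, t(j) depends only on (j - 1) mod 20. (829 - 1) mod 20 = 8, so t(829) = t(9) = 5.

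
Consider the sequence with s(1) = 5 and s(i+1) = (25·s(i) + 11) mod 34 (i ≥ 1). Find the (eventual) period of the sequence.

8

Computing terms: s(1) = 5,  s(2) = 0,  s(3) = 11,  s(4) = 14,  s(5) = 21,  s(6) = 26,  s(7) = 15,  s(8) = 12,  s(9) = 5.
The sequence repeats with period 8.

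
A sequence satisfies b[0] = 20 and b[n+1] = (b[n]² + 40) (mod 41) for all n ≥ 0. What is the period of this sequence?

5

b[0] = 20, b[1] = 30, b[2] = 38, b[3] = 8, b[4] = 22, b[5] = 32, b[6] = 39, b[7] = 3, b[8] = 8.
Since b[8] = b[3] = 8, the sequence is eventually periodic: after a pre-period of length 3 it cycles with period 5.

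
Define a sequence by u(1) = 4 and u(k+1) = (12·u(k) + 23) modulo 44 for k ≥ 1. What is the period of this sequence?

u(1) = 4,  u(2) = 27,  u(3) = 39,  u(4) = 7,  u(5) = 19,  u(6) = 31,  u(7) = 43,  u(8) = 11,  u(9) = 23,  u(10) = 35,  u(11) = 3,  u(12) = 15,  u(13) = 27.
Since u(13) = u(2) = 27, the sequence is eventually periodic: after a pre-period of length 1 it cycles with period 11.

11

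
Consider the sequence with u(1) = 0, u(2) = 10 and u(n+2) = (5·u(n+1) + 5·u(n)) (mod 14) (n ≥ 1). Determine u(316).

6

u(1) = 0, u(2) = 10, u(3) = 8, u(4) = 6, u(5) = 0, u(6) = 2, u(7) = 10, u(8) = 4, u(9) = 0, u(10) = 6, u(11) = 2, u(12) = 12, u(13) = 0, u(14) = 4, u(15) = 6, u(16) = 8, u(17) = 0, u(18) = 12, u(19) = 4, u(20) = 10, u(21) = 0, u(22) = 8, u(23) = 12, u(24) = 2, u(25) = 0, u(26) = 10.
The sequence repeats with period 24.
So u(316) = u(1 + ((316-1) mod 24)) = u(4) = 6.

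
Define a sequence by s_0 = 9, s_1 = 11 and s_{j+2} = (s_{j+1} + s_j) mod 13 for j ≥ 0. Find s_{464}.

s_0 = 9; s_1 = 11; s_2 = 7; s_3 = 5; s_4 = 12; s_5 = 4; s_6 = 3; s_7 = 7; s_8 = 10; s_9 = 4; s_{10} = 1; s_{11} = 5; s_{12} = 6; s_{13} = 11; s_{14} = 4; s_{15} = 2; s_{16} = 6; s_{17} = 8; s_{18} = 1; s_{19} = 9; s_{20} = 10; s_{21} = 6; s_{22} = 3; s_{23} = 9; s_{24} = 12; s_{25} = 8; s_{26} = 7; s_{27} = 2; s_{28} = 9; s_{29} = 11.
The sequence repeats with period 28.
(464 - 0) mod 28 = 16, so s_{464} = s_{16} = 6.

6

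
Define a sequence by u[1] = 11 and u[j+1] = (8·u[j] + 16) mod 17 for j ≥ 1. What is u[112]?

u[1] = 11, u[2] = 2, u[3] = 15, u[4] = 0, u[5] = 16, u[6] = 8, u[7] = 12, u[8] = 10, u[9] = 11.
The sequence repeats with period 8.
(112 - 1) mod 8 = 7, so u[112] = u[8] = 10.

10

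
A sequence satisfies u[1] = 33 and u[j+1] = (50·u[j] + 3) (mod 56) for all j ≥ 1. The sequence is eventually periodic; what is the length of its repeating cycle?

Computing terms: u[1] = 33,  u[2] = 29,  u[3] = 53,  u[4] = 21,  u[5] = 45,  u[6] = 13,  u[7] = 37,  u[8] = 5,  u[9] = 29.
Since u[9] = u[2] = 29, the sequence is eventually periodic: after a pre-period of length 1 it cycles with period 7.

7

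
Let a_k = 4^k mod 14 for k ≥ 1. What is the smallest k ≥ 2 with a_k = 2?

Computing terms: a_1 = 4, a_2 = 2, a_3 = 8, a_4 = 4.
Since a_4 = a_1 = 4, the sequence is periodic with period 3.
The value 2 first appears (with k ≥ 2) at a_2.

2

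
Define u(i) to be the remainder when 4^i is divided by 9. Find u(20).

7

Listing terms: u(1) = 4, u(2) = 7, u(3) = 1, u(4) = 4.
Since u(4) = u(1) = 4, the sequence is periodic with period 3.
So u(20) = u(1 + ((20-1) mod 3)) = u(2) = 7.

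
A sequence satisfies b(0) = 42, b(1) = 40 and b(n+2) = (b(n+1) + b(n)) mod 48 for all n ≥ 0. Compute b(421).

8

Listing terms: b(0) = 42; b(1) = 40; b(2) = 34; b(3) = 26; b(4) = 12; b(5) = 38; b(6) = 2; b(7) = 40; b(8) = 42; b(9) = 34; b(10) = 28; b(11) = 14; b(12) = 42; b(13) = 8; b(14) = 2; b(15) = 10; b(16) = 12; b(17) = 22; b(18) = 34; b(19) = 8; b(20) = 42; b(21) = 2; b(22) = 44; b(23) = 46; b(24) = 42; b(25) = 40.
The sequence repeats with period 24.
(421 - 0) mod 24 = 13, so b(421) = b(13) = 8.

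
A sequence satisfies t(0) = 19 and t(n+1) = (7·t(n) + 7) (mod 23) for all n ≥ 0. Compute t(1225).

Computing terms: t(0) = 19,  t(1) = 2,  t(2) = 21,  t(3) = 16,  t(4) = 4,  t(5) = 12,  t(6) = 22,  t(7) = 0,  t(8) = 7,  t(9) = 10,  t(10) = 8,  t(11) = 17,  t(12) = 11,  t(13) = 15,  t(14) = 20,  t(15) = 9,  t(16) = 1,  t(17) = 14,  t(18) = 13,  t(19) = 6,  t(20) = 3,  t(21) = 5,  t(22) = 19.
Since t(22) = t(0) = 19, the sequence is periodic with period 22.
(1225 - 0) mod 22 = 15, so t(1225) = t(15) = 9.

9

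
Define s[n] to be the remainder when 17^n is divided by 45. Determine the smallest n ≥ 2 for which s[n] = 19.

2

We have s[1] = 17,  s[2] = 19,  s[3] = 8,  s[4] = 1,  s[5] = 17.
Since s[5] = s[1] = 17, the sequence is periodic with period 4.
The value 19 first appears (with n ≥ 2) at s[2].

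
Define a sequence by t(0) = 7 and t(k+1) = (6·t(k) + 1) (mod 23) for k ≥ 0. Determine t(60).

5

Listing terms: t(0) = 7; t(1) = 20; t(2) = 6; t(3) = 14; t(4) = 16; t(5) = 5; t(6) = 8; t(7) = 3; t(8) = 19; t(9) = 0; t(10) = 1; t(11) = 7.
Since t(11) = t(0) = 7, the sequence is periodic with period 11.
So t(60) = t(0 + ((60-0) mod 11)) = t(5) = 5.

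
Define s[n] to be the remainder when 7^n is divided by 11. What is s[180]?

1

We have s[0] = 1,  s[1] = 7,  s[2] = 5,  s[3] = 2,  s[4] = 3,  s[5] = 10,  s[6] = 4,  s[7] = 6,  s[8] = 9,  s[9] = 8,  s[10] = 1.
The sequence repeats with period 10.
(180 - 0) mod 10 = 0, so s[180] = s[0] = 1.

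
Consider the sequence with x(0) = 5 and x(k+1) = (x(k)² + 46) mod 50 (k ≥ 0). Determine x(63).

Listing terms: x(0) = 5, x(1) = 21, x(2) = 37, x(3) = 15, x(4) = 21.
Since x(4) = x(1) = 21, the sequence is eventually periodic: after a pre-period of length 1 it cycles with period 3.
For k ≥ 1, x(k) depends only on (k - 1) mod 3. (63 - 1) mod 3 = 2, so x(63) = x(3) = 15.

15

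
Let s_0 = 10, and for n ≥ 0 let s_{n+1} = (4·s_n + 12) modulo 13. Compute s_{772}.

5

Listing terms: s_0 = 10, s_1 = 0, s_2 = 12, s_3 = 8, s_4 = 5, s_5 = 6, s_6 = 10.
Since s_6 = s_0 = 10, the sequence is periodic with period 6.
(772 - 0) mod 6 = 4, so s_{772} = s_4 = 5.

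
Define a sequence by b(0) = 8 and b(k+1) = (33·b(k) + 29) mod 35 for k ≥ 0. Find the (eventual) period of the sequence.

6

Listing terms: b(0) = 8; b(1) = 13; b(2) = 3; b(3) = 23; b(4) = 18; b(5) = 28; b(6) = 8.
Since b(6) = b(0) = 8, the sequence is periodic with period 6.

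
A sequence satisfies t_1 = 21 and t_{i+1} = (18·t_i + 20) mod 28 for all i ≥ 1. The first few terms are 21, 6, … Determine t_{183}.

16

We have t_1 = 21,  t_2 = 6,  t_3 = 16,  t_4 = 0,  t_5 = 20,  t_6 = 16.
Since t_6 = t_3 = 16, the sequence is eventually periodic: after a pre-period of length 2 it cycles with period 3.
For i ≥ 3, t_i depends only on (i - 3) mod 3. (183 - 3) mod 3 = 0, so t_{183} = t_3 = 16.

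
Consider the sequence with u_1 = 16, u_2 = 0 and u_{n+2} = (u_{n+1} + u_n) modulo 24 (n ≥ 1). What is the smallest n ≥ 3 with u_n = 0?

6

Computing terms: u_1 = 16; u_2 = 0; u_3 = 16; u_4 = 16; u_5 = 8; u_6 = 0; u_7 = 8; u_8 = 8; u_9 = 16; u_{10} = 0.
The sequence repeats with period 8.
The value 0 first appears (with n ≥ 3) at u_6.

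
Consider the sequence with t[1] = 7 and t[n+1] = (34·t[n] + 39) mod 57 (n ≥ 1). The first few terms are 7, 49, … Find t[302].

34

We have t[1] = 7,  t[2] = 49,  t[3] = 52,  t[4] = 40,  t[5] = 31,  t[6] = 10,  t[7] = 37,  t[8] = 43,  t[9] = 19,  t[10] = 1,  t[11] = 16,  t[12] = 13,  t[13] = 25,  t[14] = 34,  t[15] = 55,  t[16] = 28,  t[17] = 22,  t[18] = 46,  t[19] = 7.
Since t[19] = t[1] = 7, the sequence is periodic with period 18.
(302 - 1) mod 18 = 13, so t[302] = t[14] = 34.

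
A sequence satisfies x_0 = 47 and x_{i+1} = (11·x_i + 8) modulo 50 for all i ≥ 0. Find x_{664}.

19

We have x_0 = 47,  x_1 = 25,  x_2 = 33,  x_3 = 21,  x_4 = 39,  x_5 = 37,  x_6 = 15,  x_7 = 23,  x_8 = 11,  x_9 = 29,  x_{10} = 27,  x_{11} = 5,  x_{12} = 13,  x_{13} = 1,  x_{14} = 19,  x_{15} = 17,  x_{16} = 45,  x_{17} = 3,  x_{18} = 41,  x_{19} = 9,  x_{20} = 7,  x_{21} = 35,  x_{22} = 43,  x_{23} = 31,  x_{24} = 49,  x_{25} = 47.
The sequence repeats with period 25.
So x_{664} = x_{0 + ((664-0) mod 25)} = x_{14} = 19.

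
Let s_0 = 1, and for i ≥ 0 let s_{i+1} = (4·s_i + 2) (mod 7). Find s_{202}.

6

s_0 = 1,  s_1 = 6,  s_2 = 5,  s_3 = 1.
The sequence repeats with period 3.
So s_{202} = s_{0 + ((202-0) mod 3)} = s_1 = 6.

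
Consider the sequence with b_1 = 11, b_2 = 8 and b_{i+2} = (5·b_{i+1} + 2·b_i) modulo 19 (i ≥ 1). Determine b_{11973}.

5

Listing terms: b_1 = 11; b_2 = 8; b_3 = 5; b_4 = 3; b_5 = 6; b_6 = 17; b_7 = 2; b_8 = 6; b_9 = 15; b_{10} = 11; b_{11} = 9; b_{12} = 10; b_{13} = 11; b_{14} = 18; b_{15} = 17; b_{16} = 7; b_{17} = 12; b_{18} = 17; b_{19} = 14; b_{20} = 9; b_{21} = 16; b_{22} = 3; b_{23} = 9; b_{24} = 13; b_{25} = 7; b_{26} = 4; b_{27} = 15; b_{28} = 7; b_{29} = 8; b_{30} = 16; b_{31} = 1; b_{32} = 18; b_{33} = 16; b_{34} = 2; b_{35} = 4; b_{36} = 5; b_{37} = 14; b_{38} = 4; b_{39} = 10; b_{40} = 1; b_{41} = 6; b_{42} = 13; b_{43} = 1; b_{44} = 12; b_{45} = 5; b_{46} = 11; b_{47} = 8.
The sequence repeats with period 45.
(11973 - 1) mod 45 = 2, so b_{11973} = b_3 = 5.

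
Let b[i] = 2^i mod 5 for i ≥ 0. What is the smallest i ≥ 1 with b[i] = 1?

Computing terms: b[0] = 1,  b[1] = 2,  b[2] = 4,  b[3] = 3,  b[4] = 1.
Since b[4] = b[0] = 1, the sequence is periodic with period 4.
The value 1 next appears (with i ≥ 1) at b[4].

4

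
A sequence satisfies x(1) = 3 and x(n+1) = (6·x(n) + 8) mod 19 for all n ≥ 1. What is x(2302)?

11

Computing terms: x(1) = 3,  x(2) = 7,  x(3) = 12,  x(4) = 4,  x(5) = 13,  x(6) = 10,  x(7) = 11,  x(8) = 17,  x(9) = 15,  x(10) = 3.
The sequence repeats with period 9.
So x(2302) = x(1 + ((2302-1) mod 9)) = x(7) = 11.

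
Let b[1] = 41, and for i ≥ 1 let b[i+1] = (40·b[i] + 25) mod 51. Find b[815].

b[1] = 41, b[2] = 33, b[3] = 19, b[4] = 20, b[5] = 9, b[6] = 28, b[7] = 23, b[8] = 27, b[9] = 34, b[10] = 8, b[11] = 39, b[12] = 4, b[13] = 32, b[14] = 30, b[15] = 1, b[16] = 14, b[17] = 24, b[18] = 16, b[19] = 2, b[20] = 3, b[21] = 43, b[22] = 11, b[23] = 6, b[24] = 10, b[25] = 17, b[26] = 42, b[27] = 22, b[28] = 38, b[29] = 15, b[30] = 13, b[31] = 35, b[32] = 48, b[33] = 7, b[34] = 50, b[35] = 36, b[36] = 37, b[37] = 26, b[38] = 45, b[39] = 40, b[40] = 44, b[41] = 0, b[42] = 25, b[43] = 5, b[44] = 21, b[45] = 49, b[46] = 47, b[47] = 18, b[48] = 31, b[49] = 41.
Since b[49] = b[1] = 41, the sequence is periodic with period 48.
(815 - 1) mod 48 = 46, so b[815] = b[47] = 18.

18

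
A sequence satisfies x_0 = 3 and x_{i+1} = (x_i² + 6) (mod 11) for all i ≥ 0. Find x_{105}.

Listing terms: x_0 = 3, x_1 = 4, x_2 = 0, x_3 = 6, x_4 = 9, x_5 = 10, x_6 = 7, x_7 = 0.
Since x_7 = x_2 = 0, the sequence is eventually periodic: after a pre-period of length 2 it cycles with period 5.
For i ≥ 2, x_i depends only on (i - 2) mod 5. (105 - 2) mod 5 = 3, so x_{105} = x_5 = 10.

10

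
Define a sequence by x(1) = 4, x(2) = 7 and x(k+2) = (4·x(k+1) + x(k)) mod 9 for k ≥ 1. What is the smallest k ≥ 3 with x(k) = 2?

6

Computing terms: x(1) = 4,  x(2) = 7,  x(3) = 5,  x(4) = 0,  x(5) = 5,  x(6) = 2,  x(7) = 4,  x(8) = 0,  x(9) = 4,  x(10) = 7.
The sequence repeats with period 8.
The value 2 first appears (with k ≥ 3) at x(6).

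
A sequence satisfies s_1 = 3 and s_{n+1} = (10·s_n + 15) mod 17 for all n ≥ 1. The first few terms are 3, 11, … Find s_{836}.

7

We have s_1 = 3; s_2 = 11; s_3 = 6; s_4 = 7; s_5 = 0; s_6 = 15; s_7 = 12; s_8 = 16; s_9 = 5; s_{10} = 14; s_{11} = 2; s_{12} = 1; s_{13} = 8; s_{14} = 10; s_{15} = 13; s_{16} = 9; s_{17} = 3.
Since s_{17} = s_1 = 3, the sequence is periodic with period 16.
So s_{836} = s_{1 + ((836-1) mod 16)} = s_4 = 7.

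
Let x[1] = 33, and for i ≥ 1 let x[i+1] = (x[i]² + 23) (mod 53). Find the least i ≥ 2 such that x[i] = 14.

Listing terms: x[1] = 33; x[2] = 52; x[3] = 24; x[4] = 16; x[5] = 14; x[6] = 7; x[7] = 19; x[8] = 13; x[9] = 33.
Since x[9] = x[1] = 33, the sequence is periodic with period 8.
The value 14 first appears (with i ≥ 2) at x[5].

5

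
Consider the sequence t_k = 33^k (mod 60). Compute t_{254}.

We have t_0 = 1, t_1 = 33, t_2 = 9, t_3 = 57, t_4 = 21, t_5 = 33.
Since t_5 = t_1 = 33, the sequence is eventually periodic: after a pre-period of length 1 it cycles with period 4.
For k ≥ 1, t_k depends only on (k - 1) mod 4. (254 - 1) mod 4 = 1, so t_{254} = t_2 = 9.

9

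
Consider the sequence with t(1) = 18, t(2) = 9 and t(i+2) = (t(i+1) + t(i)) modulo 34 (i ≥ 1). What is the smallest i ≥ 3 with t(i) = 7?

Listing terms: t(1) = 18,  t(2) = 9,  t(3) = 27,  t(4) = 2,  t(5) = 29,  t(6) = 31,  t(7) = 26,  t(8) = 23,  t(9) = 15,  t(10) = 4,  t(11) = 19,  t(12) = 23,  t(13) = 8,  t(14) = 31,  t(15) = 5,  t(16) = 2,  t(17) = 7,  t(18) = 9,  t(19) = 16,  t(20) = 25,  t(21) = 7,  t(22) = 32,  t(23) = 5,  t(24) = 3,  t(25) = 8,  t(26) = 11,  t(27) = 19,  t(28) = 30,  t(29) = 15,  t(30) = 11,  t(31) = 26,  t(32) = 3,  t(33) = 29,  t(34) = 32,  t(35) = 27,  t(36) = 25,  t(37) = 18,  t(38) = 9.
Since (t(37), t(38)) = (t(1), t(2)) = (18, 9) (two consecutive terms determine the rest), the sequence is periodic with period 36.
The value 7 first appears (with i ≥ 3) at t(17).

17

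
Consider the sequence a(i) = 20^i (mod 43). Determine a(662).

Computing terms: a(1) = 20, a(2) = 13, a(3) = 2, a(4) = 40, a(5) = 26, a(6) = 4, a(7) = 37, a(8) = 9, a(9) = 8, a(10) = 31, a(11) = 18, a(12) = 16, a(13) = 19, a(14) = 36, a(15) = 32, a(16) = 38, a(17) = 29, a(18) = 21, a(19) = 33, a(20) = 15, a(21) = 42, a(22) = 23, a(23) = 30, a(24) = 41, a(25) = 3, a(26) = 17, a(27) = 39, a(28) = 6, a(29) = 34, a(30) = 35, a(31) = 12, a(32) = 25, a(33) = 27, a(34) = 24, a(35) = 7, a(36) = 11, a(37) = 5, a(38) = 14, a(39) = 22, a(40) = 10, a(41) = 28, a(42) = 1, a(43) = 20.
Since a(43) = a(1) = 20, the sequence is periodic with period 42.
(662 - 1) mod 42 = 31, so a(662) = a(32) = 25.

25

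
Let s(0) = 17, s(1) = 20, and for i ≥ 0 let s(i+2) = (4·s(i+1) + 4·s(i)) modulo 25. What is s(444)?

7

Listing terms: s(0) = 17,  s(1) = 20,  s(2) = 23,  s(3) = 22,  s(4) = 5,  s(5) = 8,  s(6) = 2,  s(7) = 15,  s(8) = 18,  s(9) = 7,  s(10) = 0,  s(11) = 3,  s(12) = 12,  s(13) = 10,  s(14) = 13,  s(15) = 17,  s(16) = 20.
The sequence repeats with period 15.
(444 - 0) mod 15 = 9, so s(444) = s(9) = 7.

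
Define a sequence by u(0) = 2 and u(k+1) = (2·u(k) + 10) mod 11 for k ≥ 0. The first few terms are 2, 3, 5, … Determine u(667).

8

Computing terms: u(0) = 2; u(1) = 3; u(2) = 5; u(3) = 9; u(4) = 6; u(5) = 0; u(6) = 10; u(7) = 8; u(8) = 4; u(9) = 7; u(10) = 2.
Since u(10) = u(0) = 2, the sequence is periodic with period 10.
(667 - 0) mod 10 = 7, so u(667) = u(7) = 8.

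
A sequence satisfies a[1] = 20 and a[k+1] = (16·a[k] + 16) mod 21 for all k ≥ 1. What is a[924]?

Listing terms: a[1] = 20; a[2] = 0; a[3] = 16; a[4] = 20.
The sequence repeats with period 3.
So a[924] = a[1 + ((924-1) mod 3)] = a[3] = 16.

16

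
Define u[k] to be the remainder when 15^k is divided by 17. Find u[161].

15

u[1] = 15, u[2] = 4, u[3] = 9, u[4] = 16, u[5] = 2, u[6] = 13, u[7] = 8, u[8] = 1, u[9] = 15.
Since u[9] = u[1] = 15, the sequence is periodic with period 8.
So u[161] = u[1 + ((161-1) mod 8)] = u[1] = 15.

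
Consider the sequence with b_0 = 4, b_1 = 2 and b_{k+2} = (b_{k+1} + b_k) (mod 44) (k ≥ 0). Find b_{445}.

22

Computing terms: b_0 = 4; b_1 = 2; b_2 = 6; b_3 = 8; b_4 = 14; b_5 = 22; b_6 = 36; b_7 = 14; b_8 = 6; b_9 = 20; b_{10} = 26; b_{11} = 2; b_{12} = 28; b_{13} = 30; b_{14} = 14; b_{15} = 0; b_{16} = 14; b_{17} = 14; b_{18} = 28; b_{19} = 42; b_{20} = 26; b_{21} = 24; b_{22} = 6; b_{23} = 30; b_{24} = 36; b_{25} = 22; b_{26} = 14; b_{27} = 36; b_{28} = 6; b_{29} = 42; b_{30} = 4; b_{31} = 2.
The sequence repeats with period 30.
(445 - 0) mod 30 = 25, so b_{445} = b_{25} = 22.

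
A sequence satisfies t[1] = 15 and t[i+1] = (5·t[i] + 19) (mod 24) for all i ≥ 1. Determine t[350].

Listing terms: t[1] = 15; t[2] = 22; t[3] = 9; t[4] = 16; t[5] = 3; t[6] = 10; t[7] = 21; t[8] = 4; t[9] = 15.
Since t[9] = t[1] = 15, the sequence is periodic with period 8.
(350 - 1) mod 8 = 5, so t[350] = t[6] = 10.

10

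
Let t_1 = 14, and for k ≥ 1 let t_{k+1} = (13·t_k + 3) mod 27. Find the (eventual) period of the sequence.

t_1 = 14,  t_2 = 23,  t_3 = 5,  t_4 = 14.
Since t_4 = t_1 = 14, the sequence is periodic with period 3.

3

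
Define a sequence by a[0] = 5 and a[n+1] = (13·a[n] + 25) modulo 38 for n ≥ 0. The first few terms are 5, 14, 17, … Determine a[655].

26

We have a[0] = 5, a[1] = 14, a[2] = 17, a[3] = 18, a[4] = 31, a[5] = 10, a[6] = 3, a[7] = 26, a[8] = 21, a[9] = 32, a[10] = 23, a[11] = 20, a[12] = 19, a[13] = 6, a[14] = 27, a[15] = 34, a[16] = 11, a[17] = 16, a[18] = 5.
The sequence repeats with period 18.
So a[655] = a[0 + ((655-0) mod 18)] = a[7] = 26.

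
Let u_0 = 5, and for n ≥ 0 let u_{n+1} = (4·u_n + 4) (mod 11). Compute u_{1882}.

1

Listing terms: u_0 = 5,  u_1 = 2,  u_2 = 1,  u_3 = 8,  u_4 = 3,  u_5 = 5.
The sequence repeats with period 5.
(1882 - 0) mod 5 = 2, so u_{1882} = u_2 = 1.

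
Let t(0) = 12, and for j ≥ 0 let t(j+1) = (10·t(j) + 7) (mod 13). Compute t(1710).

12

Listing terms: t(0) = 12, t(1) = 10, t(2) = 3, t(3) = 11, t(4) = 0, t(5) = 7, t(6) = 12.
Since t(6) = t(0) = 12, the sequence is periodic with period 6.
So t(1710) = t(0 + ((1710-0) mod 6)) = t(0) = 12.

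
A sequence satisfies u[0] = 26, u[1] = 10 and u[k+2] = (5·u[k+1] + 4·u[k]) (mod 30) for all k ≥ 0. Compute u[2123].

Computing terms: u[0] = 26; u[1] = 10; u[2] = 4; u[3] = 0; u[4] = 16; u[5] = 20; u[6] = 14; u[7] = 0; u[8] = 26; u[9] = 10.
The sequence repeats with period 8.
So u[2123] = u[0 + ((2123-0) mod 8)] = u[3] = 0.

0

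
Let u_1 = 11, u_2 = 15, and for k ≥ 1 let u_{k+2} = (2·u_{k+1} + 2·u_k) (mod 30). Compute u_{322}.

2

Computing terms: u_1 = 11,  u_2 = 15,  u_3 = 22,  u_4 = 14,  u_5 = 12,  u_6 = 22,  u_7 = 8,  u_8 = 0,  u_9 = 16,  u_{10} = 2,  u_{11} = 6,  u_{12} = 16,  u_{13} = 14,  u_{14} = 0,  u_{15} = 28,  u_{16} = 26,  u_{17} = 18,  u_{18} = 28,  u_{19} = 2,  u_{20} = 0,  u_{21} = 4,  u_{22} = 8,  u_{23} = 24,  u_{24} = 4,  u_{25} = 26,  u_{26} = 0,  u_{27} = 22,  u_{28} = 14.
Since (u_{27}, u_{28}) = (u_3, u_4) = (22, 14) (two consecutive terms determine the rest), the sequence is eventually periodic: after a pre-period of length 2 it cycles with period 24.
For k ≥ 3, u_k depends only on (k - 3) mod 24. (322 - 3) mod 24 = 7, so u_{322} = u_{10} = 2.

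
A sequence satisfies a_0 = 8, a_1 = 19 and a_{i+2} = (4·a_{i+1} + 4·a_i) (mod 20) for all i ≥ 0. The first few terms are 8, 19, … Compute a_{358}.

4

We have a_0 = 8,  a_1 = 19,  a_2 = 8,  a_3 = 8,  a_4 = 4,  a_5 = 8,  a_6 = 8.
Since (a_5, a_6) = (a_2, a_3) = (8, 8) (two consecutive terms determine the rest), the sequence is eventually periodic: after a pre-period of length 2 it cycles with period 3.
For i ≥ 2, a_i depends only on (i - 2) mod 3. (358 - 2) mod 3 = 2, so a_{358} = a_4 = 4.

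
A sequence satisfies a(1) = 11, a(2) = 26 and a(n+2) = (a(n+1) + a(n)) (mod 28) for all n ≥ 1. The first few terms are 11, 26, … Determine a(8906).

a(1) = 11, a(2) = 26, a(3) = 9, a(4) = 7, a(5) = 16, a(6) = 23, a(7) = 11, a(8) = 6, a(9) = 17, a(10) = 23, a(11) = 12, a(12) = 7, a(13) = 19, a(14) = 26, a(15) = 17, a(16) = 15, a(17) = 4, a(18) = 19, a(19) = 23, a(20) = 14, a(21) = 9, a(22) = 23, a(23) = 4, a(24) = 27, a(25) = 3, a(26) = 2, a(27) = 5, a(28) = 7, a(29) = 12, a(30) = 19, a(31) = 3, a(32) = 22, a(33) = 25, a(34) = 19, a(35) = 16, a(36) = 7, a(37) = 23, a(38) = 2, a(39) = 25, a(40) = 27, a(41) = 24, a(42) = 23, a(43) = 19, a(44) = 14, a(45) = 5, a(46) = 19, a(47) = 24, a(48) = 15, a(49) = 11, a(50) = 26.
The sequence repeats with period 48.
So a(8906) = a(1 + ((8906-1) mod 48)) = a(26) = 2.

2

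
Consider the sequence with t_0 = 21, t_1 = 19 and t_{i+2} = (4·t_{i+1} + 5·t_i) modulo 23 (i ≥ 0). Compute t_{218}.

10

We have t_0 = 21; t_1 = 19; t_2 = 20; t_3 = 14; t_4 = 18; t_5 = 4; t_6 = 14; t_7 = 7; t_8 = 6; t_9 = 13; t_{10} = 13; t_{11} = 2; t_{12} = 4; t_{13} = 3; t_{14} = 9; t_{15} = 5; t_{16} = 19; t_{17} = 9; t_{18} = 16; t_{19} = 17; t_{20} = 10; t_{21} = 10; t_{22} = 21; t_{23} = 19.
Since (t_{22}, t_{23}) = (t_0, t_1) = (21, 19) (two consecutive terms determine the rest), the sequence is periodic with period 22.
(218 - 0) mod 22 = 20, so t_{218} = t_{20} = 10.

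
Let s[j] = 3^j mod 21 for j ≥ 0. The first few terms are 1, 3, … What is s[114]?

15

Listing terms: s[0] = 1,  s[1] = 3,  s[2] = 9,  s[3] = 6,  s[4] = 18,  s[5] = 12,  s[6] = 15,  s[7] = 3.
Since s[7] = s[1] = 3, the sequence is eventually periodic: after a pre-period of length 1 it cycles with period 6.
For j ≥ 1, s[j] depends only on (j - 1) mod 6. (114 - 1) mod 6 = 5, so s[114] = s[6] = 15.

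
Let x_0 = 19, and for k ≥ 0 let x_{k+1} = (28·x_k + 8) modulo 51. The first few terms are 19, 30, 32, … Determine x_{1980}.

22

We have x_0 = 19, x_1 = 30, x_2 = 32, x_3 = 37, x_4 = 24, x_5 = 17, x_6 = 25, x_7 = 45, x_8 = 44, x_9 = 16, x_{10} = 48, x_{11} = 26, x_{12} = 22, x_{13} = 12, x_{14} = 38, x_{15} = 1, x_{16} = 36, x_{17} = 47, x_{18} = 49, x_{19} = 3, x_{20} = 41, x_{21} = 34, x_{22} = 42, x_{23} = 11, x_{24} = 10, x_{25} = 33, x_{26} = 14, x_{27} = 43, x_{28} = 39, x_{29} = 29, x_{30} = 4, x_{31} = 18, x_{32} = 2, x_{33} = 13, x_{34} = 15, x_{35} = 20, x_{36} = 7, x_{37} = 0, x_{38} = 8, x_{39} = 28, x_{40} = 27, x_{41} = 50, x_{42} = 31, x_{43} = 9, x_{44} = 5, x_{45} = 46, x_{46} = 21, x_{47} = 35, x_{48} = 19.
The sequence repeats with period 48.
So x_{1980} = x_{0 + ((1980-0) mod 48)} = x_{12} = 22.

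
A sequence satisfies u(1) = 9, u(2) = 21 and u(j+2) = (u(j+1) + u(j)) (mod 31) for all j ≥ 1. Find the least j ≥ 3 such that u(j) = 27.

Computing terms: u(1) = 9, u(2) = 21, u(3) = 30, u(4) = 20, u(5) = 19, u(6) = 8, u(7) = 27, u(8) = 4, u(9) = 0, u(10) = 4, u(11) = 4, u(12) = 8, u(13) = 12, u(14) = 20, u(15) = 1, u(16) = 21, u(17) = 22, u(18) = 12, u(19) = 3, u(20) = 15, u(21) = 18, u(22) = 2, u(23) = 20, u(24) = 22, u(25) = 11, u(26) = 2, u(27) = 13, u(28) = 15, u(29) = 28, u(30) = 12, u(31) = 9, u(32) = 21.
The sequence repeats with period 30.
The value 27 first appears (with j ≥ 3) at u(7).

7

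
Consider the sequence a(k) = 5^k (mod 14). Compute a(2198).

11

Computing terms: a(1) = 5,  a(2) = 11,  a(3) = 13,  a(4) = 9,  a(5) = 3,  a(6) = 1,  a(7) = 5.
The sequence repeats with period 6.
(2198 - 1) mod 6 = 1, so a(2198) = a(2) = 11.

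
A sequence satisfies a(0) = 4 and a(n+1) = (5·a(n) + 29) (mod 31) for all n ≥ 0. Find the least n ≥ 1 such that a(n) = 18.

Computing terms: a(0) = 4, a(1) = 18, a(2) = 26, a(3) = 4.
Since a(3) = a(0) = 4, the sequence is periodic with period 3.
The value 18 first appears (with n ≥ 1) at a(1).

1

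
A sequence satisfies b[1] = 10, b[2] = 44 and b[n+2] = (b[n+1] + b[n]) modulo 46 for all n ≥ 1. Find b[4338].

b[1] = 10,  b[2] = 44,  b[3] = 8,  b[4] = 6,  b[5] = 14,  b[6] = 20,  b[7] = 34,  b[8] = 8,  b[9] = 42,  b[10] = 4,  b[11] = 0,  b[12] = 4,  b[13] = 4,  b[14] = 8,  b[15] = 12,  b[16] = 20,  b[17] = 32,  b[18] = 6,  b[19] = 38,  b[20] = 44,  b[21] = 36,  b[22] = 34,  b[23] = 24,  b[24] = 12,  b[25] = 36,  b[26] = 2,  b[27] = 38,  b[28] = 40,  b[29] = 32,  b[30] = 26,  b[31] = 12,  b[32] = 38,  b[33] = 4,  b[34] = 42,  b[35] = 0,  b[36] = 42,  b[37] = 42,  b[38] = 38,  b[39] = 34,  b[40] = 26,  b[41] = 14,  b[42] = 40,  b[43] = 8,  b[44] = 2,  b[45] = 10,  b[46] = 12,  b[47] = 22,  b[48] = 34,  b[49] = 10,  b[50] = 44.
The sequence repeats with period 48.
So b[4338] = b[1 + ((4338-1) mod 48)] = b[18] = 6.

6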